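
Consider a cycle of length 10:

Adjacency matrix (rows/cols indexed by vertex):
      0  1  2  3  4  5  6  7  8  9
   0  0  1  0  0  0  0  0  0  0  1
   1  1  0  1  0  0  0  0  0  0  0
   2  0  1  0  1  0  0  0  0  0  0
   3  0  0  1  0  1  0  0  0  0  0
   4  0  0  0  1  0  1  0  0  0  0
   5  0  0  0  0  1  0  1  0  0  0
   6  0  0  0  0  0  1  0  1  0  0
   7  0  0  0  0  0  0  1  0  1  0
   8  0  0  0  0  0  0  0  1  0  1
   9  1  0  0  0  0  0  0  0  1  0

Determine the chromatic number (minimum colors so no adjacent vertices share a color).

This is an even cycle (C_10). Even cycles are bipartite.
Chromatic number = 2.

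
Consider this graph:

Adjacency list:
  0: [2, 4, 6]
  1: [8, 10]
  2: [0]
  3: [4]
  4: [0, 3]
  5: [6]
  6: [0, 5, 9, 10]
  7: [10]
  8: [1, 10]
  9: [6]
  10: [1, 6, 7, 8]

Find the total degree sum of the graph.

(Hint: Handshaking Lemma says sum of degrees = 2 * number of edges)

Count edges: 11 edges.
By Handshaking Lemma: sum of degrees = 2 * 11 = 22.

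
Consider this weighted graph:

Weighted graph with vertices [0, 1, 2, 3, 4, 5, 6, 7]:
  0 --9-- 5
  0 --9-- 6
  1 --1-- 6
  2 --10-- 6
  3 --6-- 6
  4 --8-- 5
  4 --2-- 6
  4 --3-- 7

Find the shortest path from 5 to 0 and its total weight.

Using Dijkstra's algorithm from vertex 5:
Shortest path: 5 -> 0
Total weight: 9 = 9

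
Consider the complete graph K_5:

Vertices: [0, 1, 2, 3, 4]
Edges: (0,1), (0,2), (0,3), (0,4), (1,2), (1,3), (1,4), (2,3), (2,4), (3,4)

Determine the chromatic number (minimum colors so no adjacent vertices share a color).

In K_5, every vertex is adjacent to every other vertex.
Each vertex needs a unique color.
Chromatic number = 5.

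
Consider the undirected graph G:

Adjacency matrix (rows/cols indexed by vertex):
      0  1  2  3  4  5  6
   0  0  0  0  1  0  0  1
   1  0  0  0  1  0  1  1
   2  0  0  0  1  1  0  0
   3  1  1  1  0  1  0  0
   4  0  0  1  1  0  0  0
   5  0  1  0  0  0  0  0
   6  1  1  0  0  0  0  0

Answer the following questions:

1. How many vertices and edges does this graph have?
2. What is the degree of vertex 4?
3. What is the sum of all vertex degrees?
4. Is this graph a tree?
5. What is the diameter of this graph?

Count: 7 vertices, 8 edges.
Vertex 4 has neighbors [2, 3], degree = 2.
Handshaking lemma: 2 * 8 = 16.
A tree on 7 vertices has 6 edges. This graph has 8 edges (2 extra). Not a tree.
Diameter (longest shortest path) = 3.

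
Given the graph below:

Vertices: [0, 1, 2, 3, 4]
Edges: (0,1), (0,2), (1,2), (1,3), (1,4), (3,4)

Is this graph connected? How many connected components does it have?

Checking connectivity: the graph has 1 connected component(s).
All vertices are reachable from each other. The graph IS connected.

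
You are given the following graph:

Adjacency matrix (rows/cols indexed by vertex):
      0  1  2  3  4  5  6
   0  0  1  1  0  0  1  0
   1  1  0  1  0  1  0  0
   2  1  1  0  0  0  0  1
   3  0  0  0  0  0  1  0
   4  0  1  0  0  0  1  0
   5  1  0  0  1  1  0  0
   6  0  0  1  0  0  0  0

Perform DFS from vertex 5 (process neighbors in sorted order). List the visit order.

DFS from vertex 5 (neighbors processed in ascending order):
Visit order: 5, 0, 1, 2, 6, 4, 3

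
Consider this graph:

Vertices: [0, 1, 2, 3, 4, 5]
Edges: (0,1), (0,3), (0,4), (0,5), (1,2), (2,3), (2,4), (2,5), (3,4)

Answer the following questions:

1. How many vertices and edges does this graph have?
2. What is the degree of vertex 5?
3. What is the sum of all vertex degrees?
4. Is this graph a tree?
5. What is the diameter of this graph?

Count: 6 vertices, 9 edges.
Vertex 5 has neighbors [0, 2], degree = 2.
Handshaking lemma: 2 * 9 = 18.
A tree on 6 vertices has 5 edges. This graph has 9 edges (4 extra). Not a tree.
Diameter (longest shortest path) = 2.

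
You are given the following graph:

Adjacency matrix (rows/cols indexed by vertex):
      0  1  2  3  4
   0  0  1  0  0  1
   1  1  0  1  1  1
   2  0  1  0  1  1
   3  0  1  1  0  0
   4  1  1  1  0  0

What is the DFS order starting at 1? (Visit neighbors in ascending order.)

DFS from vertex 1 (neighbors processed in ascending order):
Visit order: 1, 0, 4, 2, 3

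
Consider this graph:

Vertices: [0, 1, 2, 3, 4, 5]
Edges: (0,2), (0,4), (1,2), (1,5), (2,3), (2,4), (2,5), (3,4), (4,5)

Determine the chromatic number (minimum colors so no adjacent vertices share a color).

The graph has a maximum clique of size 3 (lower bound on chromatic number).
A valid 3-coloring: {0: 2, 1: 1, 2: 0, 3: 2, 4: 1, 5: 2}.
Chromatic number = 3.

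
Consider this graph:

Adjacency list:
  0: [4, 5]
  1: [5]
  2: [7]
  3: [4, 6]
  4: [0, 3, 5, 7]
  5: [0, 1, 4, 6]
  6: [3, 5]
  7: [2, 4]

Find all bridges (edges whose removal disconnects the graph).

A bridge is an edge whose removal increases the number of connected components.
Bridges found: (1,5), (2,7), (4,7)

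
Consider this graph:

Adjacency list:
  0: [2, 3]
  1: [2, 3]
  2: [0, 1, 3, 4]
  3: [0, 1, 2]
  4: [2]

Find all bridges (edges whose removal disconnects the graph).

A bridge is an edge whose removal increases the number of connected components.
Bridges found: (2,4)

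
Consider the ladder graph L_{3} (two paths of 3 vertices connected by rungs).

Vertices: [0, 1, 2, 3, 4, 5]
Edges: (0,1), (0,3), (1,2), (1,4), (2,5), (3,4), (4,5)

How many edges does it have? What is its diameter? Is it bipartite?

Ladder graph L_{3}: 3 rungs + 2 * (3-1) path edges = 3 + 4 = 7 edges.
Diameter = 3.
Ladder graphs are bipartite (alternating coloring along each path).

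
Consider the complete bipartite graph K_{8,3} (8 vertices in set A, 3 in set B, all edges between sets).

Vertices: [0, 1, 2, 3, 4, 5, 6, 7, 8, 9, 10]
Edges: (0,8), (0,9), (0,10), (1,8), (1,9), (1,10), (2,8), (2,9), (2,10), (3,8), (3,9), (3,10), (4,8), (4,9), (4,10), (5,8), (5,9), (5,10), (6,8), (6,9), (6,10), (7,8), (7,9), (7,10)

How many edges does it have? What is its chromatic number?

K_{8,3} has 8 * 3 = 24 edges.
Bipartite graphs have chromatic number 2 (color each partition differently).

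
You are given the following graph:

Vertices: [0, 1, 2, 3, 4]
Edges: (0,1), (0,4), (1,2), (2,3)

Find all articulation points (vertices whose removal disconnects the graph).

An articulation point is a vertex whose removal disconnects the graph.
Articulation points: [0, 1, 2]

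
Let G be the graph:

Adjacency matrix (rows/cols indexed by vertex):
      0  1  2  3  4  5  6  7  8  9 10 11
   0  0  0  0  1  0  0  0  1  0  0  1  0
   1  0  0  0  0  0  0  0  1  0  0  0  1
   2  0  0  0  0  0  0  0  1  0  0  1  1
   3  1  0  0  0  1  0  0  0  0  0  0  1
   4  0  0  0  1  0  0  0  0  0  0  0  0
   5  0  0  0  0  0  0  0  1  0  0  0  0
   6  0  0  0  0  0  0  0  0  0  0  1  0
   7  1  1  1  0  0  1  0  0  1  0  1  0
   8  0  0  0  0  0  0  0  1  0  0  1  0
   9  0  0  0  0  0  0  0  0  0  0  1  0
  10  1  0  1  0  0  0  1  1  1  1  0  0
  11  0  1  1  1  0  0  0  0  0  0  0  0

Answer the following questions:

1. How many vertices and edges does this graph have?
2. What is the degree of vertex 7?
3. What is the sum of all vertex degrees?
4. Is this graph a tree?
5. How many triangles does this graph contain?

Count: 12 vertices, 16 edges.
Vertex 7 has neighbors [0, 1, 2, 5, 8, 10], degree = 6.
Handshaking lemma: 2 * 16 = 32.
A tree on 12 vertices has 11 edges. This graph has 16 edges (5 extra). Not a tree.
Number of triangles = 3.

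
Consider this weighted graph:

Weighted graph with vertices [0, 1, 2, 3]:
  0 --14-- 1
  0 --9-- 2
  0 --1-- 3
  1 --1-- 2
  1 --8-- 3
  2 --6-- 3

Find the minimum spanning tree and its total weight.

Applying Kruskal's algorithm (sort edges by weight, add if no cycle):
  Add (0,3) w=1
  Add (1,2) w=1
  Add (2,3) w=6
  Skip (1,3) w=8 (creates cycle)
  Skip (0,2) w=9 (creates cycle)
  Skip (0,1) w=14 (creates cycle)
MST weight = 8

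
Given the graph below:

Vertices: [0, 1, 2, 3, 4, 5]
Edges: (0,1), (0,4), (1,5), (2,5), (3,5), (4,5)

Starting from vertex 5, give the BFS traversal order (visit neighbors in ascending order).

BFS from vertex 5 (neighbors processed in ascending order):
Visit order: 5, 1, 2, 3, 4, 0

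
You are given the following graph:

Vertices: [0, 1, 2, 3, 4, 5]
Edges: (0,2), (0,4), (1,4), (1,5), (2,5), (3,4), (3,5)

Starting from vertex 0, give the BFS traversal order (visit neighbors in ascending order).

BFS from vertex 0 (neighbors processed in ascending order):
Visit order: 0, 2, 4, 5, 1, 3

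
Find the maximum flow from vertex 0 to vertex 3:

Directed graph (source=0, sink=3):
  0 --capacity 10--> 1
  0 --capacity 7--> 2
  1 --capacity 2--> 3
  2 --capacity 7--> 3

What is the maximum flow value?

Computing max flow:
  Flow on (0->1): 2/10
  Flow on (0->2): 7/7
  Flow on (1->3): 2/2
  Flow on (2->3): 7/7
Maximum flow = 9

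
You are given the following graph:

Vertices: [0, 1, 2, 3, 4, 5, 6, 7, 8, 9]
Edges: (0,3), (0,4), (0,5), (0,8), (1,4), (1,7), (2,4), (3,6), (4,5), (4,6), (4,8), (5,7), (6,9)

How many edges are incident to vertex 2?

Vertex 2 has neighbors [4], so deg(2) = 1.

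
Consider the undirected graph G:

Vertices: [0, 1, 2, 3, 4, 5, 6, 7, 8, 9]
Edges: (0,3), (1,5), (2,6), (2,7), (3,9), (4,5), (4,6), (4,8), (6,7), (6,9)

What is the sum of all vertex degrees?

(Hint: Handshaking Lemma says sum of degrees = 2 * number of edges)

Count edges: 10 edges.
By Handshaking Lemma: sum of degrees = 2 * 10 = 20.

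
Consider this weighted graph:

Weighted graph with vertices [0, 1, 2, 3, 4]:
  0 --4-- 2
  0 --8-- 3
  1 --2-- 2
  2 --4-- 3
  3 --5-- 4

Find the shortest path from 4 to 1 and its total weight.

Using Dijkstra's algorithm from vertex 4:
Shortest path: 4 -> 3 -> 2 -> 1
Total weight: 5 + 4 + 2 = 11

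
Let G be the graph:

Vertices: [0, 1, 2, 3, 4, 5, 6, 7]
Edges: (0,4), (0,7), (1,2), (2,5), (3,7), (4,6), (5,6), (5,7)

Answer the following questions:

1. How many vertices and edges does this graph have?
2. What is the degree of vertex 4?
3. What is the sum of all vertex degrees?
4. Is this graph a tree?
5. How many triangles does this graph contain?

Count: 8 vertices, 8 edges.
Vertex 4 has neighbors [0, 6], degree = 2.
Handshaking lemma: 2 * 8 = 16.
A tree on 8 vertices has 7 edges. This graph has 8 edges (1 extra). Not a tree.
Number of triangles = 0.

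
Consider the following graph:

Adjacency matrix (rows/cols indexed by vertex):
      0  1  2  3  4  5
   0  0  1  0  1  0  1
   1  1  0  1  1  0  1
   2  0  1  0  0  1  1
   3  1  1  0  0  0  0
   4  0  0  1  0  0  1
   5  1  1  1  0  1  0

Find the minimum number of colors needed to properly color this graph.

The graph has a maximum clique of size 3 (lower bound on chromatic number).
A valid 3-coloring: {0: 2, 1: 0, 2: 2, 3: 1, 4: 0, 5: 1}.
Chromatic number = 3.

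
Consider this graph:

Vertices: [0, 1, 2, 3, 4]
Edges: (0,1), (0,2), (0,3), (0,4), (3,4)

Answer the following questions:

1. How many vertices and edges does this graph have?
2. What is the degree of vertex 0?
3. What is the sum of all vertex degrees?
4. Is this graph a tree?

Count: 5 vertices, 5 edges.
Vertex 0 has neighbors [1, 2, 3, 4], degree = 4.
Handshaking lemma: 2 * 5 = 10.
A tree on 5 vertices has 4 edges. This graph has 5 edges (1 extra). Not a tree.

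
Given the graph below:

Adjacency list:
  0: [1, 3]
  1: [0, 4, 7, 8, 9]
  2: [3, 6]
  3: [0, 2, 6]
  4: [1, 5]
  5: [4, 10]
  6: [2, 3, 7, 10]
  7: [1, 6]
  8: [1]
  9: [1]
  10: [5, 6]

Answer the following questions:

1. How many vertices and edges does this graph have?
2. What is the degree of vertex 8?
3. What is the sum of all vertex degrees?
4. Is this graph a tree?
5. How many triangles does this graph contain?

Count: 11 vertices, 13 edges.
Vertex 8 has neighbors [1], degree = 1.
Handshaking lemma: 2 * 13 = 26.
A tree on 11 vertices has 10 edges. This graph has 13 edges (3 extra). Not a tree.
Number of triangles = 1.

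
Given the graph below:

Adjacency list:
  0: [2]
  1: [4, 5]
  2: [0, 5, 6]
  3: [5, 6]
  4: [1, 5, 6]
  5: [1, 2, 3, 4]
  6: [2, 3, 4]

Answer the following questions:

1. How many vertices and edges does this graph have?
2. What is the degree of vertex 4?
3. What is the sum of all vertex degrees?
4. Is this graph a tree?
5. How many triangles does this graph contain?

Count: 7 vertices, 9 edges.
Vertex 4 has neighbors [1, 5, 6], degree = 3.
Handshaking lemma: 2 * 9 = 18.
A tree on 7 vertices has 6 edges. This graph has 9 edges (3 extra). Not a tree.
Number of triangles = 1.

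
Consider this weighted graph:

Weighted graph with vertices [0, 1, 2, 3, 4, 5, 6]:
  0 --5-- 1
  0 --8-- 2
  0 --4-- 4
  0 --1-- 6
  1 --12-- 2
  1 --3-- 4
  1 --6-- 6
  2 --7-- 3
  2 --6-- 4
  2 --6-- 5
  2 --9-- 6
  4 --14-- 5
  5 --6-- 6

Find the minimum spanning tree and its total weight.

Applying Kruskal's algorithm (sort edges by weight, add if no cycle):
  Add (0,6) w=1
  Add (1,4) w=3
  Add (0,4) w=4
  Skip (0,1) w=5 (creates cycle)
  Skip (1,6) w=6 (creates cycle)
  Add (2,5) w=6
  Add (2,4) w=6
  Skip (5,6) w=6 (creates cycle)
  Add (2,3) w=7
  Skip (0,2) w=8 (creates cycle)
  Skip (2,6) w=9 (creates cycle)
  Skip (1,2) w=12 (creates cycle)
  Skip (4,5) w=14 (creates cycle)
MST weight = 27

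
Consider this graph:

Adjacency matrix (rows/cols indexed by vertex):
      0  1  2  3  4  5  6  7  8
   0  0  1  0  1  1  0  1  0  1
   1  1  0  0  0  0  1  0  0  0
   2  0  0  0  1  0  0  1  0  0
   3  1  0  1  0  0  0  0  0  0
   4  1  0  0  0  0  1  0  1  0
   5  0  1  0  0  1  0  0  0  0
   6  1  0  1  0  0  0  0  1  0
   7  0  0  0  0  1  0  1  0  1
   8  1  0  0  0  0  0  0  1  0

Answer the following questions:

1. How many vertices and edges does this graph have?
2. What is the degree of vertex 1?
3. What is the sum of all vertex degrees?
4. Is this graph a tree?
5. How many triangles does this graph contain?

Count: 9 vertices, 12 edges.
Vertex 1 has neighbors [0, 5], degree = 2.
Handshaking lemma: 2 * 12 = 24.
A tree on 9 vertices has 8 edges. This graph has 12 edges (4 extra). Not a tree.
Number of triangles = 0.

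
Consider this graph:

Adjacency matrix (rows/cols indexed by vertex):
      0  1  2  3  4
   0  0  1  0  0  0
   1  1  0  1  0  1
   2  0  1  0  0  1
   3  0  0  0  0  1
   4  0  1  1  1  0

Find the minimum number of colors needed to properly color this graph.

The graph has a maximum clique of size 3 (lower bound on chromatic number).
A valid 3-coloring: {0: 1, 1: 0, 2: 2, 3: 0, 4: 1}.
Chromatic number = 3.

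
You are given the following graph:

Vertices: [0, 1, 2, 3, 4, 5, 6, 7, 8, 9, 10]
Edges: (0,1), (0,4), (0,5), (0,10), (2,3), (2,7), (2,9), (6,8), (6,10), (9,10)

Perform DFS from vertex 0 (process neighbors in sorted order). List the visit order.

DFS from vertex 0 (neighbors processed in ascending order):
Visit order: 0, 1, 4, 5, 10, 6, 8, 9, 2, 3, 7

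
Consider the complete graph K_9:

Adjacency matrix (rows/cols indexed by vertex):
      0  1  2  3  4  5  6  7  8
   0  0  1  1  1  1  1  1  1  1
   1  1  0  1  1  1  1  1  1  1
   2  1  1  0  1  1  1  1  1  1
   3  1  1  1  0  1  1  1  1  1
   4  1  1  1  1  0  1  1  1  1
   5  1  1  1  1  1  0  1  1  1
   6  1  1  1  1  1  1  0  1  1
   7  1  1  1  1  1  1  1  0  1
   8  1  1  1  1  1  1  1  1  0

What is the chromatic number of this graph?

In K_9, every vertex is adjacent to every other vertex.
Each vertex needs a unique color.
Chromatic number = 9.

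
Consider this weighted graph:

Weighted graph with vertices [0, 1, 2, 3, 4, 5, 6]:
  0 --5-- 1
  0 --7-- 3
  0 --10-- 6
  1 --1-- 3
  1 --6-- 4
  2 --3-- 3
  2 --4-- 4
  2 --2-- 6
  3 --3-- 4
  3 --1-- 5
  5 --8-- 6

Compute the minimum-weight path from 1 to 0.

Using Dijkstra's algorithm from vertex 1:
Shortest path: 1 -> 0
Total weight: 5 = 5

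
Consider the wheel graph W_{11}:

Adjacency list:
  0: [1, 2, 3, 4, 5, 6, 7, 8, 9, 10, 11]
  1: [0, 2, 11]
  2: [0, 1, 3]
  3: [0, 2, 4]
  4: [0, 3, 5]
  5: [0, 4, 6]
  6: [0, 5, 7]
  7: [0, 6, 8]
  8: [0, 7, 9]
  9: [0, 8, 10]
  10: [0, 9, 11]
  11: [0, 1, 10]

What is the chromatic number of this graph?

W_{11} = C_{11} plus a hub adjacent to every cycle vertex.
The outer cycle needs 3 colors (odd cycle); the hub is adjacent to all of them so needs a fresh color.
Chromatic number = 3 + 1 = 4.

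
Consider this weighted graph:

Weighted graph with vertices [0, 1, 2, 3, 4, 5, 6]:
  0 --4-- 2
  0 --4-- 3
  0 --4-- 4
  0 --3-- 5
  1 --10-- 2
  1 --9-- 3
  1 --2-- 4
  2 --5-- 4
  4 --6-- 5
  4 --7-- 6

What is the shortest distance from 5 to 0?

Using Dijkstra's algorithm from vertex 5:
Shortest path: 5 -> 0
Total weight: 3 = 3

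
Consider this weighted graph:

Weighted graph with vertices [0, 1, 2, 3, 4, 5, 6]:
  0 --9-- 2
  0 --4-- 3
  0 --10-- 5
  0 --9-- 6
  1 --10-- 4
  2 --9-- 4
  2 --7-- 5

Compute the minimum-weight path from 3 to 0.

Using Dijkstra's algorithm from vertex 3:
Shortest path: 3 -> 0
Total weight: 4 = 4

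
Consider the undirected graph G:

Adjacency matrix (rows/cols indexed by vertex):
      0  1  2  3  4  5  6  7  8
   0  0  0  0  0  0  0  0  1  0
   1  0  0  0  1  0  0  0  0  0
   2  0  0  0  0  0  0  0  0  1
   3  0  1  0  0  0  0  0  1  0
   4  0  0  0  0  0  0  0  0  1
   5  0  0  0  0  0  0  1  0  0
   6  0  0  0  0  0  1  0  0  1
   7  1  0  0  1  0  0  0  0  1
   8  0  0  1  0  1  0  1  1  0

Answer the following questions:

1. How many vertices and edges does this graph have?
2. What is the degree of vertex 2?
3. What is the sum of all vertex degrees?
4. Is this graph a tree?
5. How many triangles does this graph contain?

Count: 9 vertices, 8 edges.
Vertex 2 has neighbors [8], degree = 1.
Handshaking lemma: 2 * 8 = 16.
A graph is a tree iff it is connected and has exactly n-1 edges. This graph is connected (all 9 vertices in one component) and has 9-1 = 8 edges. It is a tree.
Number of triangles = 0.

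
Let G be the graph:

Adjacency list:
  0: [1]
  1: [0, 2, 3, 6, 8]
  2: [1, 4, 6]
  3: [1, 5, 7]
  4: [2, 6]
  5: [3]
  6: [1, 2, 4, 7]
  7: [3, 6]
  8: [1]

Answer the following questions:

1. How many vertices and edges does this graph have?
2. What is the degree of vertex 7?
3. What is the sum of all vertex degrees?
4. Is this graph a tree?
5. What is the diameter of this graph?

Count: 9 vertices, 11 edges.
Vertex 7 has neighbors [3, 6], degree = 2.
Handshaking lemma: 2 * 11 = 22.
A tree on 9 vertices has 8 edges. This graph has 11 edges (3 extra). Not a tree.
Diameter (longest shortest path) = 4.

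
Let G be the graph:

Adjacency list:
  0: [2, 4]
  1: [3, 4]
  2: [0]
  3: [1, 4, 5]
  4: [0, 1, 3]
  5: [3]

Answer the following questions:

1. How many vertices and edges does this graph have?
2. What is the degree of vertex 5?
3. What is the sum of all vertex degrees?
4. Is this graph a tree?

Count: 6 vertices, 6 edges.
Vertex 5 has neighbors [3], degree = 1.
Handshaking lemma: 2 * 6 = 12.
A tree on 6 vertices has 5 edges. This graph has 6 edges (1 extra). Not a tree.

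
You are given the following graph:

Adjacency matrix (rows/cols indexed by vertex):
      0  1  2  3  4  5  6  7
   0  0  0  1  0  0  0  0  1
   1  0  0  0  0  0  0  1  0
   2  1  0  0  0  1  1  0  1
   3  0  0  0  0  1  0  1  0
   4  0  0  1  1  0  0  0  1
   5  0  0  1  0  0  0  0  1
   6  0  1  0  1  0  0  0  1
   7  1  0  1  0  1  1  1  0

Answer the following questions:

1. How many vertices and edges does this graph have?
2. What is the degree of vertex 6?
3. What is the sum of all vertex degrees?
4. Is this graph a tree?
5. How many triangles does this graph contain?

Count: 8 vertices, 11 edges.
Vertex 6 has neighbors [1, 3, 7], degree = 3.
Handshaking lemma: 2 * 11 = 22.
A tree on 8 vertices has 7 edges. This graph has 11 edges (4 extra). Not a tree.
Number of triangles = 3.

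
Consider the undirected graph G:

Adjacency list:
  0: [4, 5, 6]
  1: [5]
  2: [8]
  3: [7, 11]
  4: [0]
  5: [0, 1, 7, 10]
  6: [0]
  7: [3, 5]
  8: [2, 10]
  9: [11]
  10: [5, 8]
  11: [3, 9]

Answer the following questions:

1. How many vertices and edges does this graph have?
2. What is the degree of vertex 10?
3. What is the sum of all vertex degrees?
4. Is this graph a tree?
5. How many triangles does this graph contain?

Count: 12 vertices, 11 edges.
Vertex 10 has neighbors [5, 8], degree = 2.
Handshaking lemma: 2 * 11 = 22.
A graph is a tree iff it is connected and has exactly n-1 edges. This graph is connected (all 12 vertices in one component) and has 12-1 = 11 edges. It is a tree.
Number of triangles = 0.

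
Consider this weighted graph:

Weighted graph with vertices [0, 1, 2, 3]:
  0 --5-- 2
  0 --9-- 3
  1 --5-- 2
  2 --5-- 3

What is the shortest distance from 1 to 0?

Using Dijkstra's algorithm from vertex 1:
Shortest path: 1 -> 2 -> 0
Total weight: 5 + 5 = 10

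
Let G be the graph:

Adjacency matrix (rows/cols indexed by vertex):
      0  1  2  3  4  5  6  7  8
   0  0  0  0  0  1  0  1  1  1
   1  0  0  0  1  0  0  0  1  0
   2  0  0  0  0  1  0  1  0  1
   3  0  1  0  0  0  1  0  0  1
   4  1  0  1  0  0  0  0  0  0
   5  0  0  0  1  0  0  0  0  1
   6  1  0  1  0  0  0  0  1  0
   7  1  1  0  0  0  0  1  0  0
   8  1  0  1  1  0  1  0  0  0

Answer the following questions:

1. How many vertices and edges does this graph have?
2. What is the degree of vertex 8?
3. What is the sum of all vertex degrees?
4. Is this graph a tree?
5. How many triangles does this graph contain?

Count: 9 vertices, 13 edges.
Vertex 8 has neighbors [0, 2, 3, 5], degree = 4.
Handshaking lemma: 2 * 13 = 26.
A tree on 9 vertices has 8 edges. This graph has 13 edges (5 extra). Not a tree.
Number of triangles = 2.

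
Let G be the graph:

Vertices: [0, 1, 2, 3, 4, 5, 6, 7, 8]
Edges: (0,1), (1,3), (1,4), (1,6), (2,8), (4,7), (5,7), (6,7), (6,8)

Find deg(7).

Vertex 7 has neighbors [4, 5, 6], so deg(7) = 3.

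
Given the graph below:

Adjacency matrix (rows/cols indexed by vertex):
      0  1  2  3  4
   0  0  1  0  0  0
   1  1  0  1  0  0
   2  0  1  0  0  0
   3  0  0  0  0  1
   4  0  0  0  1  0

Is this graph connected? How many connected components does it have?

Checking connectivity: the graph has 2 connected component(s).
Components: [[0, 1, 2], [3, 4]]. The graph is NOT connected.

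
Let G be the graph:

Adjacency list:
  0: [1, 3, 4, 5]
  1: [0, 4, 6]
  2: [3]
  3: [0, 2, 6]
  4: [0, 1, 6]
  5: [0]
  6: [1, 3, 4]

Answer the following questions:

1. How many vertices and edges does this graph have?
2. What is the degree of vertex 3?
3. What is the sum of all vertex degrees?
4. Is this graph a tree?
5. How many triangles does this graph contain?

Count: 7 vertices, 9 edges.
Vertex 3 has neighbors [0, 2, 6], degree = 3.
Handshaking lemma: 2 * 9 = 18.
A tree on 7 vertices has 6 edges. This graph has 9 edges (3 extra). Not a tree.
Number of triangles = 2.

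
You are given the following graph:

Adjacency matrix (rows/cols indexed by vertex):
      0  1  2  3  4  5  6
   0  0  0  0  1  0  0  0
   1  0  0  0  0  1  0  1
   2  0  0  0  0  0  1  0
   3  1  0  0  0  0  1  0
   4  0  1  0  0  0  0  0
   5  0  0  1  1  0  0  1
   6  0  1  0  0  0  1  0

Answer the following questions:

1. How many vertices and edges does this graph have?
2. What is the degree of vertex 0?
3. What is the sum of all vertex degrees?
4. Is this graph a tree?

Count: 7 vertices, 6 edges.
Vertex 0 has neighbors [3], degree = 1.
Handshaking lemma: 2 * 6 = 12.
A graph is a tree iff it is connected and has exactly n-1 edges. This graph is connected (all 7 vertices in one component) and has 7-1 = 6 edges. It is a tree.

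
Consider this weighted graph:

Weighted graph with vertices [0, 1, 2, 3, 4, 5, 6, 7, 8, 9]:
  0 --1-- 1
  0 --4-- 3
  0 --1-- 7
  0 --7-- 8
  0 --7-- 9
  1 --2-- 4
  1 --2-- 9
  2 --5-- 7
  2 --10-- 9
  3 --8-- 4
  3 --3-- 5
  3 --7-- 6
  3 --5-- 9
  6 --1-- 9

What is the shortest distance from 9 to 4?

Using Dijkstra's algorithm from vertex 9:
Shortest path: 9 -> 1 -> 4
Total weight: 2 + 2 = 4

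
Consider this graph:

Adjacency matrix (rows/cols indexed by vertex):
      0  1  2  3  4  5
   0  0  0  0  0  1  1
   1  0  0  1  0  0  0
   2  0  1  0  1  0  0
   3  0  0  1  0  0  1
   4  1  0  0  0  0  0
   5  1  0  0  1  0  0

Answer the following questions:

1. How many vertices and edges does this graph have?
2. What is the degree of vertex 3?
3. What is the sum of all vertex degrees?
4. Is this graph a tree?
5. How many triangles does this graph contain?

Count: 6 vertices, 5 edges.
Vertex 3 has neighbors [2, 5], degree = 2.
Handshaking lemma: 2 * 5 = 10.
A graph is a tree iff it is connected and has exactly n-1 edges. This graph is connected (all 6 vertices in one component) and has 6-1 = 5 edges. It is a tree.
Number of triangles = 0.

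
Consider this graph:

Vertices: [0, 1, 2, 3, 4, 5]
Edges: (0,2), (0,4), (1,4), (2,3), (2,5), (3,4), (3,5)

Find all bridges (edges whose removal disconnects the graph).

A bridge is an edge whose removal increases the number of connected components.
Bridges found: (1,4)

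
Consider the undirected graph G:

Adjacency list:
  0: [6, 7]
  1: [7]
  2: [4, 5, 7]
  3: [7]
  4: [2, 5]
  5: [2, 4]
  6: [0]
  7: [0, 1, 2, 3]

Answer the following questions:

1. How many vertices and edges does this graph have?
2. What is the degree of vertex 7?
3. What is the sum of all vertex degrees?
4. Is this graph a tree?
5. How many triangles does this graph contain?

Count: 8 vertices, 8 edges.
Vertex 7 has neighbors [0, 1, 2, 3], degree = 4.
Handshaking lemma: 2 * 8 = 16.
A tree on 8 vertices has 7 edges. This graph has 8 edges (1 extra). Not a tree.
Number of triangles = 1.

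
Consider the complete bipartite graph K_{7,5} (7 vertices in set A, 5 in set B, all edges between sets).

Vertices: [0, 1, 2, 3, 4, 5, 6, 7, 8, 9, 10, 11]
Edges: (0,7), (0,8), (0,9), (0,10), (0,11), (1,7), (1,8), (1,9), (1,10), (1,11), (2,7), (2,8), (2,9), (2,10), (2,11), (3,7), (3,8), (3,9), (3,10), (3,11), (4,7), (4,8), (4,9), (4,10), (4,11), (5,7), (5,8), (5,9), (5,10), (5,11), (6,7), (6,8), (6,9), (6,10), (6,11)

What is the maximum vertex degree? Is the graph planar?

Set-A vertices have degree 5; set-B vertices have degree 7. Maximum degree = max(7,5) = 7.
K_{7,5} contains K_{3,3} as a subgraph (since both sides have >= 3 vertices); by Kuratowski's theorem it is not planar.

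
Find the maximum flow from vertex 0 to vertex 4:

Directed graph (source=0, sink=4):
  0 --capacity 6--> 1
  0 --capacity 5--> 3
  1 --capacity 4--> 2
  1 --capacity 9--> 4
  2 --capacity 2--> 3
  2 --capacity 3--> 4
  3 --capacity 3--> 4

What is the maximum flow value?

Computing max flow:
  Flow on (0->1): 6/6
  Flow on (0->3): 3/5
  Flow on (1->4): 6/9
  Flow on (3->4): 3/3
Maximum flow = 9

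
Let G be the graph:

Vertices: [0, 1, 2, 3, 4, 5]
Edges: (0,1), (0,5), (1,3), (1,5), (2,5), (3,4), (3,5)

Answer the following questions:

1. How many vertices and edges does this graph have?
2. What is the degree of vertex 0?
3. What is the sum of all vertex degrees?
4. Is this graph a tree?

Count: 6 vertices, 7 edges.
Vertex 0 has neighbors [1, 5], degree = 2.
Handshaking lemma: 2 * 7 = 14.
A tree on 6 vertices has 5 edges. This graph has 7 edges (2 extra). Not a tree.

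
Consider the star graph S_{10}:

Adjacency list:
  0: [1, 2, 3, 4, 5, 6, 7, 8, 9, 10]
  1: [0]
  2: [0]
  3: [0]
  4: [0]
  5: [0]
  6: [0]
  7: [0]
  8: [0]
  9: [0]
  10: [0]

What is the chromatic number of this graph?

S_{10} has one hub adjacent to 10 leaves; leaves are pairwise non-adjacent.
Color the hub 0 and every leaf 1.
Chromatic number = 2.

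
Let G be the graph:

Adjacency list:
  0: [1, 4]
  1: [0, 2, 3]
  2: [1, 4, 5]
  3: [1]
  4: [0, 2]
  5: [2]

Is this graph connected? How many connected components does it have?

Checking connectivity: the graph has 1 connected component(s).
All vertices are reachable from each other. The graph IS connected.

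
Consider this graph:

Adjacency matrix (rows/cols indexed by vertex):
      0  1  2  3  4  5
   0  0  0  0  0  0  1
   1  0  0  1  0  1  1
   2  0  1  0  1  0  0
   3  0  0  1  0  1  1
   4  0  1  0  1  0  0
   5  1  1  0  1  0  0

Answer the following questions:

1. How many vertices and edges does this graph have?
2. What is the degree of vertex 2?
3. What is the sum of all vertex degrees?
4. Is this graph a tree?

Count: 6 vertices, 7 edges.
Vertex 2 has neighbors [1, 3], degree = 2.
Handshaking lemma: 2 * 7 = 14.
A tree on 6 vertices has 5 edges. This graph has 7 edges (2 extra). Not a tree.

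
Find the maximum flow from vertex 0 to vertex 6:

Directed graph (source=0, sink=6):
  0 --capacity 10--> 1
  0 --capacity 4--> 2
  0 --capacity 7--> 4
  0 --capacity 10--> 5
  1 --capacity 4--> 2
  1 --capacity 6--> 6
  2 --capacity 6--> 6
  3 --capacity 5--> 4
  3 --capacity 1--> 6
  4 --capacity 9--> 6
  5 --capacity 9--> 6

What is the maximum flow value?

Computing max flow:
  Flow on (0->1): 10/10
  Flow on (0->2): 2/4
  Flow on (0->4): 7/7
  Flow on (0->5): 9/10
  Flow on (1->2): 4/4
  Flow on (1->6): 6/6
  Flow on (2->6): 6/6
  Flow on (4->6): 7/9
  Flow on (5->6): 9/9
Maximum flow = 28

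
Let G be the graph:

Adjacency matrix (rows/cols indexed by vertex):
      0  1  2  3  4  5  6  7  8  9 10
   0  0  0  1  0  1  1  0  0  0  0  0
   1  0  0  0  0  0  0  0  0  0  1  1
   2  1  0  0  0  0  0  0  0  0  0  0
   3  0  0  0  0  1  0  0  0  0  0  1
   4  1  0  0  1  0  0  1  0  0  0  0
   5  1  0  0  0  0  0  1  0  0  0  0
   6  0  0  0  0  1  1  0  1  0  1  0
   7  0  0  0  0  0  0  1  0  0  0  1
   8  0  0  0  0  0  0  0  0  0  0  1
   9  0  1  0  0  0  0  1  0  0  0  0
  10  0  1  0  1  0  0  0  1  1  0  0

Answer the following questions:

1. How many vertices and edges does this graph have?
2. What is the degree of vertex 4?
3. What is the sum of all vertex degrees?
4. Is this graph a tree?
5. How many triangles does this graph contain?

Count: 11 vertices, 13 edges.
Vertex 4 has neighbors [0, 3, 6], degree = 3.
Handshaking lemma: 2 * 13 = 26.
A tree on 11 vertices has 10 edges. This graph has 13 edges (3 extra). Not a tree.
Number of triangles = 0.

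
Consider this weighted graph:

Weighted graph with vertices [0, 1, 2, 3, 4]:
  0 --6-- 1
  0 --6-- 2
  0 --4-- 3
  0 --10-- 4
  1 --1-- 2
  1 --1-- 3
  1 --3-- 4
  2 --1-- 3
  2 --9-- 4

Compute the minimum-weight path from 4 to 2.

Using Dijkstra's algorithm from vertex 4:
Shortest path: 4 -> 1 -> 2
Total weight: 3 + 1 = 4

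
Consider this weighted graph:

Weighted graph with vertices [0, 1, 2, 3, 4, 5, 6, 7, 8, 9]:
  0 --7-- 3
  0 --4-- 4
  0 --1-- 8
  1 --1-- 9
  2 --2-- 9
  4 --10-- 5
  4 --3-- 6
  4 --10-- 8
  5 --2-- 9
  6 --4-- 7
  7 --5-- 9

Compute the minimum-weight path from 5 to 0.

Using Dijkstra's algorithm from vertex 5:
Shortest path: 5 -> 4 -> 0
Total weight: 10 + 4 = 14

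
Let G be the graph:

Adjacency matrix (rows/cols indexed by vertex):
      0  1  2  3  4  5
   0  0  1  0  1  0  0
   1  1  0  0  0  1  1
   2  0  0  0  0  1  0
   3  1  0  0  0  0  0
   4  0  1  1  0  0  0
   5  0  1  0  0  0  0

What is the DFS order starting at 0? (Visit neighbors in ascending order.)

DFS from vertex 0 (neighbors processed in ascending order):
Visit order: 0, 1, 4, 2, 5, 3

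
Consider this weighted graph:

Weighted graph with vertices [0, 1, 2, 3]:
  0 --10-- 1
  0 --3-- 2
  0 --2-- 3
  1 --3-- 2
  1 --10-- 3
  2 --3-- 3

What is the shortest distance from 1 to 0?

Using Dijkstra's algorithm from vertex 1:
Shortest path: 1 -> 2 -> 0
Total weight: 3 + 3 = 6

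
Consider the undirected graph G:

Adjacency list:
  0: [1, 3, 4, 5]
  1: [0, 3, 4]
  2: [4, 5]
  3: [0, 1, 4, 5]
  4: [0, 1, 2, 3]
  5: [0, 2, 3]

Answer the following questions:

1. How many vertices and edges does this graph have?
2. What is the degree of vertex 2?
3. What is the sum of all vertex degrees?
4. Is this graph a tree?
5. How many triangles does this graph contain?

Count: 6 vertices, 10 edges.
Vertex 2 has neighbors [4, 5], degree = 2.
Handshaking lemma: 2 * 10 = 20.
A tree on 6 vertices has 5 edges. This graph has 10 edges (5 extra). Not a tree.
Number of triangles = 5.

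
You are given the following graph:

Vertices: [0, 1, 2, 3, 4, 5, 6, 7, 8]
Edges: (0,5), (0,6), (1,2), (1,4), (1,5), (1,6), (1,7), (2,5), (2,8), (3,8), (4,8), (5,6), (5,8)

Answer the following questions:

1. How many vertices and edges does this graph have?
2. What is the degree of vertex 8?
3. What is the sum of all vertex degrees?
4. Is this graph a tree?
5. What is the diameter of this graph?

Count: 9 vertices, 13 edges.
Vertex 8 has neighbors [2, 3, 4, 5], degree = 4.
Handshaking lemma: 2 * 13 = 26.
A tree on 9 vertices has 8 edges. This graph has 13 edges (5 extra). Not a tree.
Diameter (longest shortest path) = 4.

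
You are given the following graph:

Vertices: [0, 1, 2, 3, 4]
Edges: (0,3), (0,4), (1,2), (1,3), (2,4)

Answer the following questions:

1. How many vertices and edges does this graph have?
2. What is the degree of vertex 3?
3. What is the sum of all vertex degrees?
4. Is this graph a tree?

Count: 5 vertices, 5 edges.
Vertex 3 has neighbors [0, 1], degree = 2.
Handshaking lemma: 2 * 5 = 10.
A tree on 5 vertices has 4 edges. This graph has 5 edges (1 extra). Not a tree.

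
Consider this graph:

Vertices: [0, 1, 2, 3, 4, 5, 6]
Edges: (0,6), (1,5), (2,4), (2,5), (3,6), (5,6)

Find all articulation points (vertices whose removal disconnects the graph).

An articulation point is a vertex whose removal disconnects the graph.
Articulation points: [2, 5, 6]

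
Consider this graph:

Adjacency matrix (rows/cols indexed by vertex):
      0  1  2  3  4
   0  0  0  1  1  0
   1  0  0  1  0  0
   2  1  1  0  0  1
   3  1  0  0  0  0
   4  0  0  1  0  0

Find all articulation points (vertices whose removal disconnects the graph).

An articulation point is a vertex whose removal disconnects the graph.
Articulation points: [0, 2]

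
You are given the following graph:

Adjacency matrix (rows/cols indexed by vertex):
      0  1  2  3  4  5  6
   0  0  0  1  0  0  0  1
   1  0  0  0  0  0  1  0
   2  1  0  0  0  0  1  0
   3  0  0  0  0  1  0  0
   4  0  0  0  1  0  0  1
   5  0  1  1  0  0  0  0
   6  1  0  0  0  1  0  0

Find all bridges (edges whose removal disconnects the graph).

A bridge is an edge whose removal increases the number of connected components.
Bridges found: (0,2), (0,6), (1,5), (2,5), (3,4), (4,6)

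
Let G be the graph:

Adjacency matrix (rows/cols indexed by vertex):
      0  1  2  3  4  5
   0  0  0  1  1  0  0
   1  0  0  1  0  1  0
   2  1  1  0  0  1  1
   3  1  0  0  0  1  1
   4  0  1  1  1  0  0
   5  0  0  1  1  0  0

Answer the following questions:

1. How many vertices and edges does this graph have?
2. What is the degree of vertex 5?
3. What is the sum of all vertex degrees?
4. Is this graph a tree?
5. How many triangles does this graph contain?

Count: 6 vertices, 8 edges.
Vertex 5 has neighbors [2, 3], degree = 2.
Handshaking lemma: 2 * 8 = 16.
A tree on 6 vertices has 5 edges. This graph has 8 edges (3 extra). Not a tree.
Number of triangles = 1.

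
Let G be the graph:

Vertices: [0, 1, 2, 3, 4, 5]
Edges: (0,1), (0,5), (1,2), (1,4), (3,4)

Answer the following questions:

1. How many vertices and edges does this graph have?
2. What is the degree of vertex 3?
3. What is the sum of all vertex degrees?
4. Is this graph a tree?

Count: 6 vertices, 5 edges.
Vertex 3 has neighbors [4], degree = 1.
Handshaking lemma: 2 * 5 = 10.
A graph is a tree iff it is connected and has exactly n-1 edges. This graph is connected (all 6 vertices in one component) and has 6-1 = 5 edges. It is a tree.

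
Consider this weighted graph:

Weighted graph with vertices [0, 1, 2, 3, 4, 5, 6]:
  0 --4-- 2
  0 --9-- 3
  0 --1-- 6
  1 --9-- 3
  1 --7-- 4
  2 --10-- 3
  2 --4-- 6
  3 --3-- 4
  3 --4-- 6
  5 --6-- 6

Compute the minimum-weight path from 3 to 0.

Using Dijkstra's algorithm from vertex 3:
Shortest path: 3 -> 6 -> 0
Total weight: 4 + 1 = 5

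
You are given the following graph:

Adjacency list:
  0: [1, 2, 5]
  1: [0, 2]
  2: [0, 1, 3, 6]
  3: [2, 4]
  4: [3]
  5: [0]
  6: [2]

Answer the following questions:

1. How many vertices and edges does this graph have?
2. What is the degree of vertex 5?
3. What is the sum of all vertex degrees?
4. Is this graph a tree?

Count: 7 vertices, 7 edges.
Vertex 5 has neighbors [0], degree = 1.
Handshaking lemma: 2 * 7 = 14.
A tree on 7 vertices has 6 edges. This graph has 7 edges (1 extra). Not a tree.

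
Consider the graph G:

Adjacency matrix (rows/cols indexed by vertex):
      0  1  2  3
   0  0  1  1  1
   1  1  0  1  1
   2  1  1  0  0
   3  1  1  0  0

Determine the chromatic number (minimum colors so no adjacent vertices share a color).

The graph has a maximum clique of size 3 (lower bound on chromatic number).
A valid 3-coloring: {0: 0, 1: 1, 2: 2, 3: 2}.
Chromatic number = 3.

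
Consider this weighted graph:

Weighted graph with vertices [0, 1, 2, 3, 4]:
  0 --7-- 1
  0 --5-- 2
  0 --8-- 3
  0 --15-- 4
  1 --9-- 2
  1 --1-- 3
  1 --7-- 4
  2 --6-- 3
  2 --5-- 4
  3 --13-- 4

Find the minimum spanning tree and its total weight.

Applying Kruskal's algorithm (sort edges by weight, add if no cycle):
  Add (1,3) w=1
  Add (0,2) w=5
  Add (2,4) w=5
  Add (2,3) w=6
  Skip (0,1) w=7 (creates cycle)
  Skip (1,4) w=7 (creates cycle)
  Skip (0,3) w=8 (creates cycle)
  Skip (1,2) w=9 (creates cycle)
  Skip (3,4) w=13 (creates cycle)
  Skip (0,4) w=15 (creates cycle)
MST weight = 17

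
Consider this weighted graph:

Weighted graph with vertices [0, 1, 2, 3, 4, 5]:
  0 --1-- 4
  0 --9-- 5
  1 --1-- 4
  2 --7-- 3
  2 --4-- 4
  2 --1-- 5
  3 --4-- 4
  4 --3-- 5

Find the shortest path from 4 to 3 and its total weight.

Using Dijkstra's algorithm from vertex 4:
Shortest path: 4 -> 3
Total weight: 4 = 4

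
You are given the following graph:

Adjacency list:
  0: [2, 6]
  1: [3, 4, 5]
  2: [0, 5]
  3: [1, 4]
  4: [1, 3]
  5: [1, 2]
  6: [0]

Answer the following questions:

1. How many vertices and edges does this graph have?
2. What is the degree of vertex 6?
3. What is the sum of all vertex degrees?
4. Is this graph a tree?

Count: 7 vertices, 7 edges.
Vertex 6 has neighbors [0], degree = 1.
Handshaking lemma: 2 * 7 = 14.
A tree on 7 vertices has 6 edges. This graph has 7 edges (1 extra). Not a tree.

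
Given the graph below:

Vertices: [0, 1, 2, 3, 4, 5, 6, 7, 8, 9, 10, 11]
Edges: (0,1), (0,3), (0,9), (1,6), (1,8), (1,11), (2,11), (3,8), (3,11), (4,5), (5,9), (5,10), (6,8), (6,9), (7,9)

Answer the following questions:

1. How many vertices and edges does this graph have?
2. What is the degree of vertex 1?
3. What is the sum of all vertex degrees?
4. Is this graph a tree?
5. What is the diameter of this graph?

Count: 12 vertices, 15 edges.
Vertex 1 has neighbors [0, 6, 8, 11], degree = 4.
Handshaking lemma: 2 * 15 = 30.
A tree on 12 vertices has 11 edges. This graph has 15 edges (4 extra). Not a tree.
Diameter (longest shortest path) = 6.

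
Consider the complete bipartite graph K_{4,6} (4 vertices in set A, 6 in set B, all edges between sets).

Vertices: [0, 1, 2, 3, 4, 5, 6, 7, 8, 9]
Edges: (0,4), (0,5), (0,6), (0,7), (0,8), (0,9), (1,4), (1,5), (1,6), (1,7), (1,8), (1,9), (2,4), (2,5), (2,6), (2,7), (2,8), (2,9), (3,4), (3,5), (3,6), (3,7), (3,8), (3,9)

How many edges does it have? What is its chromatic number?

K_{4,6} has 4 * 6 = 24 edges.
Bipartite graphs have chromatic number 2 (color each partition differently).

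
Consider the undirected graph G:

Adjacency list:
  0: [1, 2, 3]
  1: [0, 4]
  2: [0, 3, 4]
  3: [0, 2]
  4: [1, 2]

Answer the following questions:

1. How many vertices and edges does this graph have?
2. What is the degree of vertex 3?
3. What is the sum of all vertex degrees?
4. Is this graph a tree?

Count: 5 vertices, 6 edges.
Vertex 3 has neighbors [0, 2], degree = 2.
Handshaking lemma: 2 * 6 = 12.
A tree on 5 vertices has 4 edges. This graph has 6 edges (2 extra). Not a tree.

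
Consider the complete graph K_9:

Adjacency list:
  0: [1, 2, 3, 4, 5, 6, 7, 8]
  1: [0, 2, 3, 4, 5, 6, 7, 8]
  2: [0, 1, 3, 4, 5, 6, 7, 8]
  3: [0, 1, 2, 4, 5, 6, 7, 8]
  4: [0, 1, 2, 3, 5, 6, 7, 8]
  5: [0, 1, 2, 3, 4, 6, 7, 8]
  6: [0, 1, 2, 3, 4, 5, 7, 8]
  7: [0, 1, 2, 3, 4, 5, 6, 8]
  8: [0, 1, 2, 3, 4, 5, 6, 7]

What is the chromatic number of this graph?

In K_9, every vertex is adjacent to every other vertex.
Each vertex needs a unique color.
Chromatic number = 9.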